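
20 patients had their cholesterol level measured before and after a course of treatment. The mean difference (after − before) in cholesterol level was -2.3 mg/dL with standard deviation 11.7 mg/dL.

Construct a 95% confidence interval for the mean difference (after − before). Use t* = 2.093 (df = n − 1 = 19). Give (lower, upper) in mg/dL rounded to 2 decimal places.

This is a matched-pairs design, so SE = s_d/√n = 11.7/√20 = 2.6162.
Margin = 2.093 × 2.6162 = 5.4757; the interval is -2.3 ± 5.4757 = (-7.78, 3.18).

(-7.78, 3.18)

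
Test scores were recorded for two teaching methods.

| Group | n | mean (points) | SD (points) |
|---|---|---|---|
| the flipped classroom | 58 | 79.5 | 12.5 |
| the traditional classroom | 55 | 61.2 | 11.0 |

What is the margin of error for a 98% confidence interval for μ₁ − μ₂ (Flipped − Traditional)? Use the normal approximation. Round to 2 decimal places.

5.15

Standard errors of each mean: 12.5/√58 = 1.6413 and 11.0/√55 = 1.4832.
SE(x̄₁ − x̄₂) = √(1.6413² + 1.4832²) = 2.2122 for independent samples with unequal variances.
With z* = 2.326, the margin is 2.326 × 2.2122 = 5.1456.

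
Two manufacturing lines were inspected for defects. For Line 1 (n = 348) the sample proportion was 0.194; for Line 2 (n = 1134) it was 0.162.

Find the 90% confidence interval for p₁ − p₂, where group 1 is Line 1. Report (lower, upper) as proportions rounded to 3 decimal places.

(-0.007, 0.071)

SE₁ = √(p̂₁(1−p̂₁)/n₁) = √(0.1940·0.8060/348) = 0.02120; SE₂ = √(0.1620·0.8380/1134) = 0.01094.
Independent samples: SE of the difference = √(SE₁² + SE₂²) = √(0.00044944 + 0.0001196836) = 0.02386.
z* for 90% confidence is 1.645, so the margin of error is 1.645 × 0.02386 = 0.03925.
Point estimate p̂₁ − p̂₂ = 0.1940 − 0.1620 = 0.0320.
0.0320 ± 0.03925 → (-0.007, 0.071).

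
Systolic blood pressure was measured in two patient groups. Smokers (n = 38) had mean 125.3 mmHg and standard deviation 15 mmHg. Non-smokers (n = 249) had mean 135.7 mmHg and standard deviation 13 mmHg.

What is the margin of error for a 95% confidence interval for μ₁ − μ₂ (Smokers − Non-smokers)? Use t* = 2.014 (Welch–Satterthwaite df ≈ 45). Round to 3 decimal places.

5.174

Standard errors of each mean: 15/√38 = 2.4333 and 13/√249 = 0.8238.
SE(x̄₁ − x̄₂) = √(2.4333² + 0.8238²) = 2.5690 for independent samples with unequal variances.
With t* = 2.014, the margin is 2.014 × 2.5690 = 5.1740.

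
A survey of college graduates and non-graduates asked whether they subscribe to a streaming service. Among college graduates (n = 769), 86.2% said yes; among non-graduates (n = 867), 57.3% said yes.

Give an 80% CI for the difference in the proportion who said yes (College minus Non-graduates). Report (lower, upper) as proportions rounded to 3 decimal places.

(0.262, 0.316)

SE₁ = √(p̂₁(1−p̂₁)/n₁) = √(0.8620·0.1380/769) = 0.01244; SE₂ = √(0.5730·0.4270/867) = 0.01680.
Independent samples: SE of the difference = √(SE₁² + SE₂²) = √(0.0001547536 + 0.00028224) = 0.02090.
z* for 80% confidence is 1.282, so the margin of error is 1.282 × 0.02090 = 0.02679.
Point estimate p̂₁ − p̂₂ = 0.8620 − 0.5730 = 0.2890.
0.2890 ± 0.02679 → (0.262, 0.316).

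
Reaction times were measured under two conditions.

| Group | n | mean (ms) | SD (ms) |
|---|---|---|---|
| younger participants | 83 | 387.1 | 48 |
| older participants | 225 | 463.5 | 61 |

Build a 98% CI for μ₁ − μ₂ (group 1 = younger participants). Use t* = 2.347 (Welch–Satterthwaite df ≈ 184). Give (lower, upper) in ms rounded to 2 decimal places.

(-92.02, -60.78)

Standard errors of each mean: 48/√83 = 5.2687 and 61/√225 = 4.0667.
SE(x̄₁ − x̄₂) = √(5.2687² + 4.0667²) = 6.6556 for independent samples with unequal variances.
With t* = 2.347, the margin is 2.347 × 6.6556 = 15.6207.
x̄₁ − x̄₂ = 387.1 − 463.5 = -76.4000; the interval is -76.4000 ± 15.6207 = (-92.02, -60.78).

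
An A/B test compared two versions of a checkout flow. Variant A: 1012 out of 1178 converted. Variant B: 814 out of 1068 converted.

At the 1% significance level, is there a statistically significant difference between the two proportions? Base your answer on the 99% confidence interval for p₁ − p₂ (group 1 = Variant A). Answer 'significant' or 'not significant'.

Sample proportions: 1012/1178 = 0.8591, 814/1068 = 0.7622.
Each SE is √(p̂(1−p̂)/n): √(0.8591·0.1409/1178) = 0.01014 and √(0.7622·0.2378/1068) = 0.01303.
SE(p̂₁ − p̂₂) = √(SE₁² + SE₂²) = √(0.0001028196 + 0.0001697809) = 0.01651, since the two samples are independent.
At 99% confidence z* = 2.576; margin = 2.576 × 0.01651 = 0.04253.
The difference is 0.8591 − 0.7622 = 0.0969, so the interval is 0.0969 ± 0.04253 = (0.05437, 0.13943).
The interval (0.05437, 0.13943) does not contain 0, so the difference is significant.

significant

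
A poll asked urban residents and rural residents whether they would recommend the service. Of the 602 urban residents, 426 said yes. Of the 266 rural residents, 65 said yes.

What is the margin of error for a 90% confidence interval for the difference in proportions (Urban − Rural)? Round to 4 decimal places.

0.0530

First, p̂₁ = 426/602 = 0.7076; p̂₂ = 65/266 = 0.2444.
The two standard errors are √(0.7076×0.2924/602) = 0.01854 and √(0.2444×0.7556/266) = 0.02635.
Because the samples are independent, SE_diff = √(0.01854² + 0.02635²) = 0.03222.
Using z* = 1.645 for 90%, ME = 1.645 × 0.03222 = 0.05300.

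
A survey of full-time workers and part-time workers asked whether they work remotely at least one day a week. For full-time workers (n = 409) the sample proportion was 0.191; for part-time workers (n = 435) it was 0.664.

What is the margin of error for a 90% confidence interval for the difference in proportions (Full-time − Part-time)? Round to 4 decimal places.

The two standard errors are √(0.1910×0.8090/409) = 0.01944 and √(0.6640×0.3360/435) = 0.02265.
Because the samples are independent, SE_diff = √(0.01944² + 0.02265²) = 0.02985.
Using z* = 1.645 for 90%, ME = 1.645 × 0.02985 = 0.04910.

0.0491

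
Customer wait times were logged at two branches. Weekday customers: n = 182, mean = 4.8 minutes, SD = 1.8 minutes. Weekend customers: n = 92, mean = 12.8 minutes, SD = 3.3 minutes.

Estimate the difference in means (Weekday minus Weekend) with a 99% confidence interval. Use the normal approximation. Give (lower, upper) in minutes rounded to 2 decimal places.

Standard errors of each mean: 1.8/√182 = 0.1334 and 3.3/√92 = 0.3440.
SE(x̄₁ − x̄₂) = √(0.1334² + 0.3440²) = 0.3690 for independent samples with unequal variances.
With z* = 2.576, the margin is 2.576 × 0.3690 = 0.9505.
x̄₁ − x̄₂ = 4.8 − 12.8 = -8.0000; the interval is -8.0000 ± 0.9505 = (-8.95, -7.05).

(-8.95, -7.05)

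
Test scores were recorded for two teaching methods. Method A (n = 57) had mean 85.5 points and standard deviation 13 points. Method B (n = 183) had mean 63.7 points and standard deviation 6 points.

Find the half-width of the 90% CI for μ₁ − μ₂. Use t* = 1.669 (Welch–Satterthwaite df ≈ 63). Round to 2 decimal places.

Standard errors of each mean: 13/√57 = 1.7219 and 6/√183 = 0.4435.
SE(x̄₁ − x̄₂) = √(1.7219² + 0.4435²) = 1.7781 for independent samples with unequal variances.
With t* = 1.669, the margin is 1.669 × 1.7781 = 2.9676.

2.97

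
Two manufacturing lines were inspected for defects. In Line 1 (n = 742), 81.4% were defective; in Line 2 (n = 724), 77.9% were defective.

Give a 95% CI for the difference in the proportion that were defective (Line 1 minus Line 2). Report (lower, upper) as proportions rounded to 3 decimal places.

(-0.006, 0.076)

SE₁ = √(p̂₁(1−p̂₁)/n₁) = √(0.8140·0.1860/742) = 0.01428; SE₂ = √(0.7790·0.2210/724) = 0.01542.
Independent samples: SE of the difference = √(SE₁² + SE₂²) = √(0.0002039184 + 0.0002377764) = 0.02102.
z* for 95% confidence is 1.960, so the margin of error is 1.960 × 0.02102 = 0.04120.
Point estimate p̂₁ − p̂₂ = 0.8140 − 0.7790 = 0.0350.
0.0350 ± 0.04120 → (-0.006, 0.076).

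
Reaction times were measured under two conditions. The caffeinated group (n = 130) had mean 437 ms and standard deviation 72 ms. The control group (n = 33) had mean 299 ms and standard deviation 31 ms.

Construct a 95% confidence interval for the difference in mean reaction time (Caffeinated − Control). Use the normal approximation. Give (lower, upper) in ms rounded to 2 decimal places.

(121.72, 154.28)

Per-group SEs: s₁/√n₁ = 72/√130 = 6.3148, s₂/√n₂ = 31/√33 = 5.3964.
Unpooled SE of the difference: √(39.87669904 + 29.12113296) = 8.3065.
Margin of error = z* · SE = 1.960 × 8.3065 = 16.2807.
x̄₁ − x̄₂ = 437 − 299 = 138.0000.
CI: 138.0000 ± 16.2807 = (121.72, 154.28).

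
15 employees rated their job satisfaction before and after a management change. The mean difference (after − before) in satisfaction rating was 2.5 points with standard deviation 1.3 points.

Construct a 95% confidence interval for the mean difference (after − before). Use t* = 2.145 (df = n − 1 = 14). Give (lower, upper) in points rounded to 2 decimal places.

This is a matched-pairs design, so SE = s_d/√n = 1.3/√15 = 0.3357.
Margin = 2.145 × 0.3357 = 0.7201; the interval is 2.5 ± 0.7201 = (1.78, 3.22).

(1.78, 3.22)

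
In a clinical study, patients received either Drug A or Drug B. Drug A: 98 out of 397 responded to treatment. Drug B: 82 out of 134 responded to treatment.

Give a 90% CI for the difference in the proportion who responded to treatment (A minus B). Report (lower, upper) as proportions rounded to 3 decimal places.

Sample proportions: 98/397 = 0.2469, 82/134 = 0.6119.
Each SE is √(p̂(1−p̂)/n): √(0.2469·0.7531/397) = 0.02164 and √(0.6119·0.3881/134) = 0.04210.
SE(p̂₁ − p̂₂) = √(SE₁² + SE₂²) = √(0.0004682896 + 0.00177241) = 0.04734, since the two samples are independent.
At 90% confidence z* = 1.645; margin = 1.645 × 0.04734 = 0.07787.
The difference is 0.2469 − 0.6119 = -0.3650, so the interval is -0.3650 ± 0.07787 = (-0.443, -0.287).

(-0.443, -0.287)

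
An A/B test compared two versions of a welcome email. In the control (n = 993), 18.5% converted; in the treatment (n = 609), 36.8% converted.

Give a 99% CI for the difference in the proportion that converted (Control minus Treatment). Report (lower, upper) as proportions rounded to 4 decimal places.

The two standard errors are √(0.1850×0.8150/993) = 0.01232 and √(0.3680×0.6320/609) = 0.01954.
Because the samples are independent, SE_diff = √(0.01232² + 0.01954²) = 0.02310.
Using z* = 2.576 for 99%, ME = 2.576 × 0.02310 = 0.05951.
p̂₁ − p̂₂ = -0.1830; interval -0.1830 ± 0.05951 gives (-0.2425, -0.1235).

(-0.2425, -0.1235)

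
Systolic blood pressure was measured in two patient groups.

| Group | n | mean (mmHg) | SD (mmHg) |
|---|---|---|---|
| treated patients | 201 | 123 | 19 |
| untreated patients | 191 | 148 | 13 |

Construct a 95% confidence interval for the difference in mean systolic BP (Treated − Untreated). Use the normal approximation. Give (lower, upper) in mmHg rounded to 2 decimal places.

(-28.21, -21.79)

Per-group SEs: s₁/√n₁ = 19/√201 = 1.3402, s₂/√n₂ = 13/√191 = 0.9406.
Unpooled SE of the difference: √(1.79613604 + 0.88472836) = 1.6373.
Margin of error = z* · SE = 1.960 × 1.6373 = 3.2091.
x̄₁ − x̄₂ = 123 − 148 = -25.0000.
CI: -25.0000 ± 3.2091 = (-28.21, -21.79).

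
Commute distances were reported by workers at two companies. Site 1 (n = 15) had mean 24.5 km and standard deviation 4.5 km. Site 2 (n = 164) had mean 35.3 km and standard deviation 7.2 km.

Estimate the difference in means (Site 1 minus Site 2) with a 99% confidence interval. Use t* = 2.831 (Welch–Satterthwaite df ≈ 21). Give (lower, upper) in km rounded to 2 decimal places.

Standard errors of each mean: 4.5/√15 = 1.1619 and 7.2/√164 = 0.5622.
SE(x̄₁ − x̄₂) = √(1.1619² + 0.5622²) = 1.2908 for independent samples with unequal variances.
With t* = 2.831, the margin is 2.831 × 1.2908 = 3.6543.
x̄₁ − x̄₂ = 24.5 − 35.3 = -10.8000; the interval is -10.8000 ± 3.6543 = (-14.45, -7.15).

(-14.45, -7.15)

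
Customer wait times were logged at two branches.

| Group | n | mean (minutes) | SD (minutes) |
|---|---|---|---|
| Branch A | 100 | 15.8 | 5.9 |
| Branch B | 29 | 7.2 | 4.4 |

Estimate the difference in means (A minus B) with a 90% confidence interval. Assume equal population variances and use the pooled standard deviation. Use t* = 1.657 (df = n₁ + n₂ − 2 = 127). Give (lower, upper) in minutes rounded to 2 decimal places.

s_p = √[((n₁−1)s₁² + (n₂−1)s₂²)/(n₁+n₂−2)] = √[(99·5.9² + 28·4.4²)/127] = 5.6039.
SE = 5.6039·√(1/100 + 1/29) = 1.1819.
With t* = 1.657, margin = 1.657 × 1.1819 = 1.9584.
x̄₁ − x̄₂ = 15.8 − 7.2 = 8.6000; interval 8.6000 ± 1.9584 = (6.64, 10.56).

(6.64, 10.56)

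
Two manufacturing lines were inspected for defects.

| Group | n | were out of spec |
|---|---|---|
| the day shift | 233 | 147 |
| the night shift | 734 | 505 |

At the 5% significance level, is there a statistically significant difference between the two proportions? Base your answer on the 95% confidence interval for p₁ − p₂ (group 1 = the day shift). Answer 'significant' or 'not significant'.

First, p̂₁ = 147/233 = 0.6309; p̂₂ = 505/734 = 0.6880.
The two standard errors are √(0.6309×0.3691/233) = 0.03161 and √(0.6880×0.3120/734) = 0.01710.
Because the samples are independent, SE_diff = √(0.03161² + 0.01710²) = 0.03594.
Using z* = 1.960 for 95%, ME = 1.960 × 0.03594 = 0.07044.
p̂₁ − p̂₂ = -0.0571; interval -0.0571 ± 0.07044 gives (-0.12754, 0.01334).
The interval (-0.12754, 0.01334) contains 0, so the difference is not significant.

not significant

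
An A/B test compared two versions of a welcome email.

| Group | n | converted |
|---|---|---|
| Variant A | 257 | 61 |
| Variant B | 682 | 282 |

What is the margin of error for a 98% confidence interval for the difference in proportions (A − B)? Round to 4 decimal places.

0.0757

Sample proportions: 61/257 = 0.2374, 282/682 = 0.4135.
Each SE is √(p̂(1−p̂)/n): √(0.2374·0.7626/257) = 0.02654 and √(0.4135·0.5865/682) = 0.01886.
SE(p̂₁ − p̂₂) = √(SE₁² + SE₂²) = √(0.0007043716 + 0.0003556996) = 0.03256, since the two samples are independent.
At 98% confidence z* = 2.326; margin = 2.326 × 0.03256 = 0.07573.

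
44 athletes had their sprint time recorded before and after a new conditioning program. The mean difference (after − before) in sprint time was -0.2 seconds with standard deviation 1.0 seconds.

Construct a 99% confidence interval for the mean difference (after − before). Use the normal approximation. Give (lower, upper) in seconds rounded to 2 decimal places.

(-0.59, 0.19)

Paired design: SE = s_d/√n = 1.0/√44 = 0.1508.
z* = 2.576; margin of error = 2.576 × 0.1508 = 0.3885.
-0.2 ± 0.3885 → (-0.59, 0.19).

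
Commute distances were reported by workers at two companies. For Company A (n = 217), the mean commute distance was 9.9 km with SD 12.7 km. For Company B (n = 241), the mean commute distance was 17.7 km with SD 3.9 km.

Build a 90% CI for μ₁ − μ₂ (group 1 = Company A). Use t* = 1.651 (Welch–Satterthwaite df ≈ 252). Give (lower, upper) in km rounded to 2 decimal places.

Per-group SEs: s₁/√n₁ = 12.7/√217 = 0.8621, s₂/√n₂ = 3.9/√241 = 0.2512.
Unpooled SE of the difference: √(0.74321641 + 0.06310144) = 0.8980.
Margin of error = t* · SE = 1.651 × 0.8980 = 1.4826.
x̄₁ − x̄₂ = 9.9 − 17.7 = -7.8000.
CI: -7.8000 ± 1.4826 = (-9.28, -6.32).

(-9.28, -6.32)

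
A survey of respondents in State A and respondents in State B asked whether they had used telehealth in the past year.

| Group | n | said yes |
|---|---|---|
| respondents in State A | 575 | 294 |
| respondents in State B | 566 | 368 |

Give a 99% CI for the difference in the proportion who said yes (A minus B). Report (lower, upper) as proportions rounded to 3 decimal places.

First, p̂₁ = 294/575 = 0.5113; p̂₂ = 368/566 = 0.6502.
The two standard errors are √(0.5113×0.4887/575) = 0.02085 and √(0.6502×0.3498/566) = 0.02005.
Because the samples are independent, SE_diff = √(0.02085² + 0.02005²) = 0.02893.
Using z* = 2.576 for 99%, ME = 2.576 × 0.02893 = 0.07452.
p̂₁ − p̂₂ = -0.1389; interval -0.1389 ± 0.07452 gives (-0.213, -0.064).

(-0.213, -0.064)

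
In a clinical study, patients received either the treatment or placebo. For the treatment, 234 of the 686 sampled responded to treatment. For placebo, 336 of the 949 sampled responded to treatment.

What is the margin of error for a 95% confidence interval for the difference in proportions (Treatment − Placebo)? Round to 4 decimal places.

0.0467

First, p̂₁ = 234/686 = 0.3411; p̂₂ = 336/949 = 0.3541.
The two standard errors are √(0.3411×0.6589/686) = 0.01810 and √(0.3541×0.6459/949) = 0.01552.
Because the samples are independent, SE_diff = √(0.01810² + 0.01552²) = 0.02384.
Using z* = 1.960 for 95%, ME = 1.960 × 0.02384 = 0.04673.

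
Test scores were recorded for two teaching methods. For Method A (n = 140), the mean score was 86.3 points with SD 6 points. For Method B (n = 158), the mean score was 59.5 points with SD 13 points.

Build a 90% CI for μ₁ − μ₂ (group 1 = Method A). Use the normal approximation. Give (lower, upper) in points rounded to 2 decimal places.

Standard errors of each mean: 6/√140 = 0.5071 and 13/√158 = 1.0342.
SE(x̄₁ − x̄₂) = √(0.5071² + 1.0342²) = 1.1518 for independent samples with unequal variances.
With z* = 1.645, the margin is 1.645 × 1.1518 = 1.8947.
x̄₁ − x̄₂ = 86.3 − 59.5 = 26.8000; the interval is 26.8000 ± 1.8947 = (24.91, 28.69).

(24.91, 28.69)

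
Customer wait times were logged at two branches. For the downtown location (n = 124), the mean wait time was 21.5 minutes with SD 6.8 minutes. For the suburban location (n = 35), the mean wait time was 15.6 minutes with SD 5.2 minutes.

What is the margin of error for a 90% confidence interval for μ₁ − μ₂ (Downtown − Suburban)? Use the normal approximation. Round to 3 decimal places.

Standard errors of each mean: 6.8/√124 = 0.6107 and 5.2/√35 = 0.8790.
SE(x̄₁ − x̄₂) = √(0.6107² + 0.8790²) = 1.0703 for independent samples with unequal variances.
With z* = 1.645, the margin is 1.645 × 1.0703 = 1.7606.

1.761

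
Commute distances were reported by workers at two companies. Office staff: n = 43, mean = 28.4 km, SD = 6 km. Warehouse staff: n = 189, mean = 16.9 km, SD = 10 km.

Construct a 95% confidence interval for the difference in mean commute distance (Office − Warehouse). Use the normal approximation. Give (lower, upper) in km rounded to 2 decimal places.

SE₁ = s₁/√n₁ = 6/√43 = 0.9150; SE₂ = 10/√189 = 0.7274.
Independent samples, unequal variances: SE_diff = √(SE₁² + SE₂²) = √(0.837225 + 0.52911076) = 1.1689.
z* = 1.960, so margin of error = 1.960 × 1.1689 = 2.2910.
Difference in means = 28.4 − 16.9 = 11.5000.
11.5000 ± 2.2910 → (9.21, 13.79).

(9.21, 13.79)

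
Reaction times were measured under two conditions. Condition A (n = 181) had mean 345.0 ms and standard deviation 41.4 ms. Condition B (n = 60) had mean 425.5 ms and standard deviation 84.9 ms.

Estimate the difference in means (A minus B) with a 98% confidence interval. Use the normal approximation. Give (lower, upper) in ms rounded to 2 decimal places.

(-106.98, -54.02)

Per-group SEs: s₁/√n₁ = 41.4/√181 = 3.0772, s₂/√n₂ = 84.9/√60 = 10.9605.
Unpooled SE of the difference: √(9.46915984 + 120.13256025) = 11.3843.
Margin of error = z* · SE = 2.326 × 11.3843 = 26.4799.
x̄₁ − x̄₂ = 345.0 − 425.5 = -80.5000.
CI: -80.5000 ± 26.4799 = (-106.98, -54.02).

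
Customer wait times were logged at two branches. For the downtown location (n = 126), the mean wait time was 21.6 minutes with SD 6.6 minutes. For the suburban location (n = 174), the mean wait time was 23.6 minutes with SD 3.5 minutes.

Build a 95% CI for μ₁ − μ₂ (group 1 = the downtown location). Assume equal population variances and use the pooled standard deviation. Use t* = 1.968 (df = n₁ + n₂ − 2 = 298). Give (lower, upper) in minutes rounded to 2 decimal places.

(-3.16, -0.84)

s_p = √[((n₁−1)s₁² + (n₂−1)s₂²)/(n₁+n₂−2)] = √[(125·6.6² + 173·3.5²)/298] = 5.0382.
SE = 5.0382·√(1/126 + 1/174) = 0.5894.
With t* = 1.968, margin = 1.968 × 0.5894 = 1.1599.
x̄₁ − x̄₂ = 21.6 − 23.6 = -2.0000; interval -2.0000 ± 1.1599 = (-3.16, -0.84).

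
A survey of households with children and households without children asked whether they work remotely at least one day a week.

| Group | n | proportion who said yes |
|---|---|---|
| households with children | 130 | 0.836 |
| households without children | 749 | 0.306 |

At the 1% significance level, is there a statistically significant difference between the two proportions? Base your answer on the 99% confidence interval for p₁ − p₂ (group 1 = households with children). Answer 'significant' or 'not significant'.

Each SE is √(p̂(1−p̂)/n): √(0.8360·0.1640/130) = 0.03248 and √(0.3060·0.6940/749) = 0.01684.
SE(p̂₁ − p̂₂) = √(SE₁² + SE₂²) = √(0.0010549504 + 0.0002835856) = 0.03659, since the two samples are independent.
At 99% confidence z* = 2.576; margin = 2.576 × 0.03659 = 0.09426.
The difference is 0.8360 − 0.3060 = 0.5300, so the interval is 0.5300 ± 0.09426 = (0.43574, 0.62426).
The interval (0.43574, 0.62426) does not contain 0, so the difference is significant.

significant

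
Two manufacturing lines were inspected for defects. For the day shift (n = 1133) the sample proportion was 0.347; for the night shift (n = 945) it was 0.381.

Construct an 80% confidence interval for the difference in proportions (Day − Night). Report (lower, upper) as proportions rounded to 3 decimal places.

(-0.061, -0.007)

The two standard errors are √(0.3470×0.6530/1133) = 0.01414 and √(0.3810×0.6190/945) = 0.01580.
Because the samples are independent, SE_diff = √(0.01414² + 0.01580²) = 0.02120.
Using z* = 1.282 for 80%, ME = 1.282 × 0.02120 = 0.02718.
p̂₁ − p̂₂ = -0.0340; interval -0.0340 ± 0.02718 gives (-0.061, -0.007).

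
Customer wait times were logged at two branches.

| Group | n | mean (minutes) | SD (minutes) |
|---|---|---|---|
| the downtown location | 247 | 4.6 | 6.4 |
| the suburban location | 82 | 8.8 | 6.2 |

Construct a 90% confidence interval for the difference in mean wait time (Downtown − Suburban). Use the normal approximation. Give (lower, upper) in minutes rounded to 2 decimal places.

SE₁ = s₁/√n₁ = 6.4/√247 = 0.4072; SE₂ = 6.2/√82 = 0.6847.
Independent samples, unequal variances: SE_diff = √(SE₁² + SE₂²) = √(0.16581184 + 0.46881409) = 0.7966.
z* = 1.645, so margin of error = 1.645 × 0.7966 = 1.3104.
Difference in means = 4.6 − 8.8 = -4.2000.
-4.2000 ± 1.3104 → (-5.51, -2.89).

(-5.51, -2.89)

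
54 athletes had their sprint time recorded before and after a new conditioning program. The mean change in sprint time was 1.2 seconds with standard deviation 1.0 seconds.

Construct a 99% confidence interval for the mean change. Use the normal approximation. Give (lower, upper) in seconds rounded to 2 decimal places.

This is a matched-pairs design, so SE = s_d/√n = 1.0/√54 = 0.1361.
Margin = 2.576 × 0.1361 = 0.3506; the interval is 1.2 ± 0.3506 = (0.85, 1.55).

(0.85, 1.55)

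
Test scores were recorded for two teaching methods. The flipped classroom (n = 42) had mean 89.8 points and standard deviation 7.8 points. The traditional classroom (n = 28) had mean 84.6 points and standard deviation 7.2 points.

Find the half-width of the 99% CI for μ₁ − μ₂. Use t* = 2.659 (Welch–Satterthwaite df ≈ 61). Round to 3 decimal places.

4.830

SE₁ = s₁/√n₁ = 7.8/√42 = 1.2036; SE₂ = 7.2/√28 = 1.3607.
Independent samples, unequal variances: SE_diff = √(SE₁² + SE₂²) = √(1.44865296 + 1.85150449) = 1.8166.
t* = 2.659, so margin of error = 2.659 × 1.8166 = 4.8303.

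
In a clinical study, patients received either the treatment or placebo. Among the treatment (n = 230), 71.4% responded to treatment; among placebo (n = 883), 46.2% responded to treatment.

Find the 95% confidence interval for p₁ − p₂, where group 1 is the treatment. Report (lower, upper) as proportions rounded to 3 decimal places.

(0.185, 0.319)

The two standard errors are √(0.7140×0.2860/230) = 0.02980 and √(0.4620×0.5380/883) = 0.01678.
Because the samples are independent, SE_diff = √(0.02980² + 0.01678²) = 0.03420.
Using z* = 1.960 for 95%, ME = 1.960 × 0.03420 = 0.06703.
p̂₁ − p̂₂ = 0.2520; interval 0.2520 ± 0.06703 gives (0.185, 0.319).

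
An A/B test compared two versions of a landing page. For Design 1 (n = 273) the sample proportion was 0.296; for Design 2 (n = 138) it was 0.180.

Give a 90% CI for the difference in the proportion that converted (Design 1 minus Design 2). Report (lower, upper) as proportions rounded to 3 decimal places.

Each SE is √(p̂(1−p̂)/n): √(0.2960·0.7040/273) = 0.02763 and √(0.1800·0.8200/138) = 0.03270.
SE(p̂₁ − p̂₂) = √(SE₁² + SE₂²) = √(0.0007634169 + 0.00106929) = 0.04281, since the two samples are independent.
At 90% confidence z* = 1.645; margin = 1.645 × 0.04281 = 0.07042.
The difference is 0.2960 − 0.1800 = 0.1160, so the interval is 0.1160 ± 0.07042 = (0.046, 0.186).

(0.046, 0.186)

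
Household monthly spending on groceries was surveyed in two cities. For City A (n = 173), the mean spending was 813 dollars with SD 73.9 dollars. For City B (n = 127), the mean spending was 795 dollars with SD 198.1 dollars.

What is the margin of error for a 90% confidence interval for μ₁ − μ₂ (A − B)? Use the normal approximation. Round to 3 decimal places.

Standard errors of each mean: 73.9/√173 = 5.6185 and 198.1/√127 = 17.5785.
SE(x̄₁ − x̄₂) = √(5.6185² + 17.5785²) = 18.4546 for independent samples with unequal variances.
With z* = 1.645, the margin is 1.645 × 18.4546 = 30.3578.

30.358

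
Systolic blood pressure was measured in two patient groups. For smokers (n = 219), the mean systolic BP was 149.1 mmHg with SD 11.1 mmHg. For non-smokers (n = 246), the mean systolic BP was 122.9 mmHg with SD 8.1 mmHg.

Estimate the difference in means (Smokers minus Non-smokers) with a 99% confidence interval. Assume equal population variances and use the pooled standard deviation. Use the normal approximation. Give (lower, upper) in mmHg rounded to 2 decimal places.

Pooled variance s_p² = [218·11.1² + 245·8.1²] / (219+246−2) = 92.7305, so s_p = 9.6297.
SE_diff = s_p·√(1/n₁ + 1/n₂) = 9.6297·√(1/219 + 1/246) = 0.8946.
z* = 2.576; margin = 2.576 × 0.8946 = 2.3045.
Difference = 149.1 − 122.9 = 26.2000.
26.2000 ± 2.3045 → (23.90, 28.50).

(23.90, 28.50)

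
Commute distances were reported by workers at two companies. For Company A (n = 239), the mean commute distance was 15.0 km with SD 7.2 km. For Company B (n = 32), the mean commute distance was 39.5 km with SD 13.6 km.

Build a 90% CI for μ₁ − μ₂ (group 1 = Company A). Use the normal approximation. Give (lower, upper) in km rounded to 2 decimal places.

(-28.53, -20.47)

SE₁ = s₁/√n₁ = 7.2/√239 = 0.4657; SE₂ = 13.6/√32 = 2.4042.
Independent samples, unequal variances: SE_diff = √(SE₁² + SE₂²) = √(0.21687649 + 5.78017764) = 2.4489.
z* = 1.645, so margin of error = 1.645 × 2.4489 = 4.0284.
Difference in means = 15.0 − 39.5 = -24.5000.
-24.5000 ± 4.0284 → (-28.53, -20.47).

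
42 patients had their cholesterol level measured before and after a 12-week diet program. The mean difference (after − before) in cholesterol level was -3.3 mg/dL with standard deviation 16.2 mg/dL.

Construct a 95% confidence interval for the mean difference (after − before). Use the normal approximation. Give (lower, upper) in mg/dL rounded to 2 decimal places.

Paired design: SE = s_d/√n = 16.2/√42 = 2.4997.
z* = 1.960; margin of error = 1.960 × 2.4997 = 4.8994.
-3.3 ± 4.8994 → (-8.20, 1.60).

(-8.20, 1.60)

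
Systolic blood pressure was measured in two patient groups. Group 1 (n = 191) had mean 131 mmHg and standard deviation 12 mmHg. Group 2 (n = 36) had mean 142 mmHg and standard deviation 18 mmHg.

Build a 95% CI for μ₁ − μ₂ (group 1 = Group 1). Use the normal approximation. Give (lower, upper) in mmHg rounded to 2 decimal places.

Standard errors of each mean: 12/√191 = 0.8683 and 18/√36 = 3.0000.
SE(x̄₁ − x̄₂) = √(0.8683² + 3.0000²) = 3.1231 for independent samples with unequal variances.
With z* = 1.960, the margin is 1.960 × 3.1231 = 6.1213.
x̄₁ − x̄₂ = 131 − 142 = -11.0000; the interval is -11.0000 ± 6.1213 = (-17.12, -4.88).

(-17.12, -4.88)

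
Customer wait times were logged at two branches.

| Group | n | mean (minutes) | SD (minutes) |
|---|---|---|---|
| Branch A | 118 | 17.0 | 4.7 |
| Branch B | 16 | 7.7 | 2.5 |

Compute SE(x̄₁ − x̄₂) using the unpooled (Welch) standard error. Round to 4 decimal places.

Per-group SEs: s₁/√n₁ = 4.7/√118 = 0.4327, s₂/√n₂ = 2.5/√16 = 0.6250.
Unpooled SE of the difference: √(0.18722929 + 0.390625) = 0.7602.

0.7602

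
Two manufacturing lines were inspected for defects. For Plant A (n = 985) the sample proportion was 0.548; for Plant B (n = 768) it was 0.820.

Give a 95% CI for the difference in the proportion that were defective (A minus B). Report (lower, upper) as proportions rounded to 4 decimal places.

(-0.3133, -0.2307)

The two standard errors are √(0.5480×0.4520/985) = 0.01586 and √(0.8200×0.1800/768) = 0.01386.
Because the samples are independent, SE_diff = √(0.01586² + 0.01386²) = 0.02106.
Using z* = 1.960 for 95%, ME = 1.960 × 0.02106 = 0.04128.
p̂₁ − p̂₂ = -0.2720; interval -0.2720 ± 0.04128 gives (-0.3133, -0.2307).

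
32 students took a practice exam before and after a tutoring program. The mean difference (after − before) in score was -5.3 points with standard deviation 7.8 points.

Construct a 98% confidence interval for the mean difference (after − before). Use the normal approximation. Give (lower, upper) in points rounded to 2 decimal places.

This is a matched-pairs design, so SE = s_d/√n = 7.8/√32 = 1.3789.
Margin = 2.326 × 1.3789 = 3.2073; the interval is -5.3 ± 3.2073 = (-8.51, -2.09).

(-8.51, -2.09)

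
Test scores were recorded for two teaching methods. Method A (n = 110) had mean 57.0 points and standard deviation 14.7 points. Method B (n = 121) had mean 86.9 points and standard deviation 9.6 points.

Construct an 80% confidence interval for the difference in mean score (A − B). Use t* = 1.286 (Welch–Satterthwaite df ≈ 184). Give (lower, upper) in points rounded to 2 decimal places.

Standard errors of each mean: 14.7/√110 = 1.4016 and 9.6/√121 = 0.8727.
SE(x̄₁ − x̄₂) = √(1.4016² + 0.8727²) = 1.6511 for independent samples with unequal variances.
With t* = 1.286, the margin is 1.286 × 1.6511 = 2.1233.
x̄₁ − x̄₂ = 57.0 − 86.9 = -29.9000; the interval is -29.9000 ± 2.1233 = (-32.02, -27.78).

(-32.02, -27.78)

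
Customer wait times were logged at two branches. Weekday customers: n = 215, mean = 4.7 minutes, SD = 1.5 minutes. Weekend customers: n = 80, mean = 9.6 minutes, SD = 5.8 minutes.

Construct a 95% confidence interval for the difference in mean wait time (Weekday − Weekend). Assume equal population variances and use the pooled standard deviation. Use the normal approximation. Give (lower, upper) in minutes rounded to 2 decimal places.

s_p = √[((n₁−1)s₁² + (n₂−1)s₂²)/(n₁+n₂−2)] = √[(214·1.5² + 79·5.8²)/293] = 3.2732.
SE = 3.2732·√(1/215 + 1/80) = 0.4287.
With z* = 1.960, margin = 1.960 × 0.4287 = 0.8403.
x̄₁ − x̄₂ = 4.7 − 9.6 = -4.9000; interval -4.9000 ± 0.8403 = (-5.74, -4.06).

(-5.74, -4.06)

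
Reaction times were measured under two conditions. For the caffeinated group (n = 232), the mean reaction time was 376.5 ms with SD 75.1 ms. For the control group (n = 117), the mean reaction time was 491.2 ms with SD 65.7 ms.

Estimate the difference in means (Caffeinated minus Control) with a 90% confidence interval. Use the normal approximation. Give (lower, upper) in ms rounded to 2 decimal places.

SE₁ = s₁/√n₁ = 75.1/√232 = 4.9306; SE₂ = 65.7/√117 = 6.0740.
Independent samples, unequal variances: SE_diff = √(SE₁² + SE₂²) = √(24.31081636 + 36.893476) = 7.8233.
z* = 1.645, so margin of error = 1.645 × 7.8233 = 12.8693.
Difference in means = 376.5 − 491.2 = -114.7000.
-114.7000 ± 12.8693 → (-127.57, -101.83).

(-127.57, -101.83)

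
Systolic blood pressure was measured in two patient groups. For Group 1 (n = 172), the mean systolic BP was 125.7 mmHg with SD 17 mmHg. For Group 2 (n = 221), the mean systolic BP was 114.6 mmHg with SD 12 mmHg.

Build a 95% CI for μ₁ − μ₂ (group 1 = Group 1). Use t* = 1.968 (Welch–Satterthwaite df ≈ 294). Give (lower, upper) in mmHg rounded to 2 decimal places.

SE₁ = s₁/√n₁ = 17/√172 = 1.2962; SE₂ = 12/√221 = 0.8072.
Independent samples, unequal variances: SE_diff = √(SE₁² + SE₂²) = √(1.68013444 + 0.65157184) = 1.5270.
t* = 1.968, so margin of error = 1.968 × 1.5270 = 3.0051.
Difference in means = 125.7 − 114.6 = 11.1000.
11.1000 ± 3.0051 → (8.09, 14.11).

(8.09, 14.11)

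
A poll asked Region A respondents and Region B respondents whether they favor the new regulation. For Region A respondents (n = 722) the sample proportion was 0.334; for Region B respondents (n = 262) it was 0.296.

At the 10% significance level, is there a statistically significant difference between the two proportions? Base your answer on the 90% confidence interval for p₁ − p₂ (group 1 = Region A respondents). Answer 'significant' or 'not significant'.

The two standard errors are √(0.3340×0.6660/722) = 0.01755 and √(0.2960×0.7040/262) = 0.02820.
Because the samples are independent, SE_diff = √(0.01755² + 0.02820²) = 0.03322.
Using z* = 1.645 for 90%, ME = 1.645 × 0.03322 = 0.05465.
p̂₁ − p̂₂ = 0.0380; interval 0.0380 ± 0.05465 gives (-0.01665, 0.09265).
The interval (-0.01665, 0.09265) contains 0, so the difference is not significant.

not significant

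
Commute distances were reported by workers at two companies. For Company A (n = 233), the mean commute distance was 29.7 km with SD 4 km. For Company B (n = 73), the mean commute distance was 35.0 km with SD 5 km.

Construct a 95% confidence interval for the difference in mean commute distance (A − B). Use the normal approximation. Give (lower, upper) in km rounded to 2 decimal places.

SE₁ = s₁/√n₁ = 4/√233 = 0.2620; SE₂ = 5/√73 = 0.5852.
Independent samples, unequal variances: SE_diff = √(SE₁² + SE₂²) = √(0.068644 + 0.34245904) = 0.6412.
z* = 1.960, so margin of error = 1.960 × 0.6412 = 1.2568.
Difference in means = 29.7 − 35.0 = -5.3000.
-5.3000 ± 1.2568 → (-6.56, -4.04).

(-6.56, -4.04)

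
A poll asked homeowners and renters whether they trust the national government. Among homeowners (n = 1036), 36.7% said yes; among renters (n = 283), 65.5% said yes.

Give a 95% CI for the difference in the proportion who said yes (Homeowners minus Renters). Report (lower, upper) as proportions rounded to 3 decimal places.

(-0.351, -0.225)

Each SE is √(p̂(1−p̂)/n): √(0.3670·0.6330/1036) = 0.01497 and √(0.6550·0.3450/283) = 0.02826.
SE(p̂₁ − p̂₂) = √(SE₁² + SE₂²) = √(0.0002241009 + 0.0007986276) = 0.03198, since the two samples are independent.
At 95% confidence z* = 1.960; margin = 1.960 × 0.03198 = 0.06268.
The difference is 0.3670 − 0.6550 = -0.2880, so the interval is -0.2880 ± 0.06268 = (-0.351, -0.225).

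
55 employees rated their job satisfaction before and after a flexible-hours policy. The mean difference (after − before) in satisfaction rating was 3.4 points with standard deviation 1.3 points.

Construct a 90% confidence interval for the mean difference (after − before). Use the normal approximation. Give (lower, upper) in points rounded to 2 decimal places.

This is a matched-pairs design, so SE = s_d/√n = 1.3/√55 = 0.1753.
Margin = 1.645 × 0.1753 = 0.2884; the interval is 3.4 ± 0.2884 = (3.11, 3.69).

(3.11, 3.69)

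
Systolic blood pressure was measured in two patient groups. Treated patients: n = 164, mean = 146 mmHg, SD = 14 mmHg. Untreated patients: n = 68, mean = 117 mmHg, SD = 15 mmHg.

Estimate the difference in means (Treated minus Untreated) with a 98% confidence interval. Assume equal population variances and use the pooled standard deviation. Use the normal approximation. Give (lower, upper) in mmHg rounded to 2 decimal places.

(24.20, 33.80)

Pooled variance s_p² = [163·14² + 67·15²] / (164+68−2) = 204.4478, so s_p = 14.2985.
SE_diff = s_p·√(1/n₁ + 1/n₂) = 14.2985·√(1/164 + 1/68) = 2.0623.
z* = 2.326; margin = 2.326 × 2.0623 = 4.7969.
Difference = 146 − 117 = 29.0000.
29.0000 ± 4.7969 → (24.20, 33.80).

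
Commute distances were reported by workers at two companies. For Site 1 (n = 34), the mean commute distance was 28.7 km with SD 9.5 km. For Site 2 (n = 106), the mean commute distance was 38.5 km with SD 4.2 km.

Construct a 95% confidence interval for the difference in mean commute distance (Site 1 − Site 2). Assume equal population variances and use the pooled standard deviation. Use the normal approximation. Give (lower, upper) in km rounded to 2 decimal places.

(-12.09, -7.51)

Pooled variance s_p² = [33·9.5² + 105·4.2²] / (34+106−2) = 35.0033, so s_p = 5.9164.
SE_diff = s_p·√(1/n₁ + 1/n₂) = 5.9164·√(1/34 + 1/106) = 1.1661.
z* = 1.960; margin = 1.960 × 1.1661 = 2.2856.
Difference = 28.7 − 38.5 = -9.8000.
-9.8000 ± 2.2856 → (-12.09, -7.51).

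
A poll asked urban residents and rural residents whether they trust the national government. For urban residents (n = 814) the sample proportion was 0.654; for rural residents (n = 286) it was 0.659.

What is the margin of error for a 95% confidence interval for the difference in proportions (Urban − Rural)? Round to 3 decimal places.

0.064

Each SE is √(p̂(1−p̂)/n): √(0.6540·0.3460/814) = 0.01667 and √(0.6590·0.3410/286) = 0.02803.
SE(p̂₁ − p̂₂) = √(SE₁² + SE₂²) = √(0.0002778889 + 0.0007856809) = 0.03261, since the two samples are independent.
At 95% confidence z* = 1.960; margin = 1.960 × 0.03261 = 0.06392.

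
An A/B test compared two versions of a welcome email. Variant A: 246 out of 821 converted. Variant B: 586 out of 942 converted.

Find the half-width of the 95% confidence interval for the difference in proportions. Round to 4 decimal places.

p̂₁ = 246/821 = 0.2996 and p̂₂ = 586/942 = 0.6221.
SE₁ = √(p̂₁(1−p̂₁)/n₁) = √(0.2996·0.7004/821) = 0.01599; SE₂ = √(0.6221·0.3779/942) = 0.01580.
Independent samples: SE of the difference = √(SE₁² + SE₂²) = √(0.0002556801 + 0.00024964) = 0.02248.
z* for 95% confidence is 1.960, so the margin of error is 1.960 × 0.02248 = 0.04406.

0.0441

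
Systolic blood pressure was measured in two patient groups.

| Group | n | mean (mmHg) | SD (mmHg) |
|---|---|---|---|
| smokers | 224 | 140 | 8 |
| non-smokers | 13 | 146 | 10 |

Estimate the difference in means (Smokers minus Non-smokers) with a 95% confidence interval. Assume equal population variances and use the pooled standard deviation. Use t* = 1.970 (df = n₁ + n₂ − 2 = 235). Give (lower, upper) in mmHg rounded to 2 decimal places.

(-10.56, -1.44)

s_p = √[((n₁−1)s₁² + (n₂−1)s₂²)/(n₁+n₂−2)] = √[(223·8² + 12·10²)/235] = 8.1141.
SE = 8.1141·√(1/224 + 1/13) = 2.3148.
With t* = 1.970, margin = 1.970 × 2.3148 = 4.5602.
x̄₁ − x̄₂ = 140 − 146 = -6.0000; interval -6.0000 ± 4.5602 = (-10.56, -1.44).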